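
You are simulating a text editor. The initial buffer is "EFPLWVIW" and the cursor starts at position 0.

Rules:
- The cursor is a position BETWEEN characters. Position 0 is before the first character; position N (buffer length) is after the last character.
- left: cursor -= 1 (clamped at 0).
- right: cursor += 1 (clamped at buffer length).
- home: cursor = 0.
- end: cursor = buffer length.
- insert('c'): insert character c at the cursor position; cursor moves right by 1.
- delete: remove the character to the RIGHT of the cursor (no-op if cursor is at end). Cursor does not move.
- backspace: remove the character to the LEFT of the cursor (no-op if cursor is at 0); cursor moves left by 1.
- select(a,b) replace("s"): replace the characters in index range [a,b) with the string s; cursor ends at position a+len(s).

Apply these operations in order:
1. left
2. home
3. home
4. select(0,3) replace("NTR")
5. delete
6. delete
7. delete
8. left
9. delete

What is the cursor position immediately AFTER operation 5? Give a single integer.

Answer: 3

Derivation:
After op 1 (left): buf='EFPLWVIW' cursor=0
After op 2 (home): buf='EFPLWVIW' cursor=0
After op 3 (home): buf='EFPLWVIW' cursor=0
After op 4 (select(0,3) replace("NTR")): buf='NTRLWVIW' cursor=3
After op 5 (delete): buf='NTRWVIW' cursor=3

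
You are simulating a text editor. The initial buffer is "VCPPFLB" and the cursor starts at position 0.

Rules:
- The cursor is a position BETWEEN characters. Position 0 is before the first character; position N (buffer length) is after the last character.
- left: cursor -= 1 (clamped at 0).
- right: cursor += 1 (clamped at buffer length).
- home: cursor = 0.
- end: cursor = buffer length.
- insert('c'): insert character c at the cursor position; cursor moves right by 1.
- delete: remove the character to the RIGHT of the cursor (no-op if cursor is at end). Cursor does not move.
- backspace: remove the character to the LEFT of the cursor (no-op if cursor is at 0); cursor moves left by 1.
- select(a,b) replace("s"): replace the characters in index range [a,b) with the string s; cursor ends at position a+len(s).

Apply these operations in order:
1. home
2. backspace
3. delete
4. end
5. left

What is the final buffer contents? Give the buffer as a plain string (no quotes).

Answer: CPPFLB

Derivation:
After op 1 (home): buf='VCPPFLB' cursor=0
After op 2 (backspace): buf='VCPPFLB' cursor=0
After op 3 (delete): buf='CPPFLB' cursor=0
After op 4 (end): buf='CPPFLB' cursor=6
After op 5 (left): buf='CPPFLB' cursor=5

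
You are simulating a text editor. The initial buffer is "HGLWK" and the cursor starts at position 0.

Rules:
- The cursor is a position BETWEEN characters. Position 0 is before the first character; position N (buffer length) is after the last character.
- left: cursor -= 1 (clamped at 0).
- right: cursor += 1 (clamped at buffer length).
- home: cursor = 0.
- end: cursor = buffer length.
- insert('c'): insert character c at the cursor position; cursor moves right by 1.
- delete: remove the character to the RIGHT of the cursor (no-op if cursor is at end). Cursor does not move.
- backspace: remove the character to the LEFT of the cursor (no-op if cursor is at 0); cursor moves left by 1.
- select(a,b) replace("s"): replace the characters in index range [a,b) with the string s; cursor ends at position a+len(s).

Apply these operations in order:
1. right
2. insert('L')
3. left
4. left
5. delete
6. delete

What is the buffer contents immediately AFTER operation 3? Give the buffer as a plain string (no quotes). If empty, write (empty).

After op 1 (right): buf='HGLWK' cursor=1
After op 2 (insert('L')): buf='HLGLWK' cursor=2
After op 3 (left): buf='HLGLWK' cursor=1

Answer: HLGLWK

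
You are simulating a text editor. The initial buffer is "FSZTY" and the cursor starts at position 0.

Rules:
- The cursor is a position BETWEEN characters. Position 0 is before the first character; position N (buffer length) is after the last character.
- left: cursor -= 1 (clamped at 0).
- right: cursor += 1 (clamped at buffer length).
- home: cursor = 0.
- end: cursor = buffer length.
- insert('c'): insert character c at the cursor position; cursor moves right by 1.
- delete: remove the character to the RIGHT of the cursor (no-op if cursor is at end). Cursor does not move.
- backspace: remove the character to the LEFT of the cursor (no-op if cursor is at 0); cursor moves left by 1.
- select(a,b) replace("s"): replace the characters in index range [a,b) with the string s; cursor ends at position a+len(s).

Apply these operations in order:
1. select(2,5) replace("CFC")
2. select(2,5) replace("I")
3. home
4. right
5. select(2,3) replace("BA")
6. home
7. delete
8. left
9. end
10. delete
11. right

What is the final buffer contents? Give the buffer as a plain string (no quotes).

After op 1 (select(2,5) replace("CFC")): buf='FSCFC' cursor=5
After op 2 (select(2,5) replace("I")): buf='FSI' cursor=3
After op 3 (home): buf='FSI' cursor=0
After op 4 (right): buf='FSI' cursor=1
After op 5 (select(2,3) replace("BA")): buf='FSBA' cursor=4
After op 6 (home): buf='FSBA' cursor=0
After op 7 (delete): buf='SBA' cursor=0
After op 8 (left): buf='SBA' cursor=0
After op 9 (end): buf='SBA' cursor=3
After op 10 (delete): buf='SBA' cursor=3
After op 11 (right): buf='SBA' cursor=3

Answer: SBA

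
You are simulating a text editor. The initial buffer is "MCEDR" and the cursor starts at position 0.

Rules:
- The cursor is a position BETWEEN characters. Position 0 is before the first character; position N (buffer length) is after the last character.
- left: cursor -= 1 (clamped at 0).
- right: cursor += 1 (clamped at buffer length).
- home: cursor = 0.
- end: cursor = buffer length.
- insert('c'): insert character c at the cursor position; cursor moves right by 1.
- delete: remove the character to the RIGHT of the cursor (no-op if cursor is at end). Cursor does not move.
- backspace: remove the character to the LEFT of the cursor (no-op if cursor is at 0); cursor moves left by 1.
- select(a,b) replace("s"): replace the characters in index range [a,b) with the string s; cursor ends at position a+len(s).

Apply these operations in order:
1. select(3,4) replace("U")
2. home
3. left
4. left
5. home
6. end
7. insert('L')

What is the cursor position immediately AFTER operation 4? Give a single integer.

Answer: 0

Derivation:
After op 1 (select(3,4) replace("U")): buf='MCEUR' cursor=4
After op 2 (home): buf='MCEUR' cursor=0
After op 3 (left): buf='MCEUR' cursor=0
After op 4 (left): buf='MCEUR' cursor=0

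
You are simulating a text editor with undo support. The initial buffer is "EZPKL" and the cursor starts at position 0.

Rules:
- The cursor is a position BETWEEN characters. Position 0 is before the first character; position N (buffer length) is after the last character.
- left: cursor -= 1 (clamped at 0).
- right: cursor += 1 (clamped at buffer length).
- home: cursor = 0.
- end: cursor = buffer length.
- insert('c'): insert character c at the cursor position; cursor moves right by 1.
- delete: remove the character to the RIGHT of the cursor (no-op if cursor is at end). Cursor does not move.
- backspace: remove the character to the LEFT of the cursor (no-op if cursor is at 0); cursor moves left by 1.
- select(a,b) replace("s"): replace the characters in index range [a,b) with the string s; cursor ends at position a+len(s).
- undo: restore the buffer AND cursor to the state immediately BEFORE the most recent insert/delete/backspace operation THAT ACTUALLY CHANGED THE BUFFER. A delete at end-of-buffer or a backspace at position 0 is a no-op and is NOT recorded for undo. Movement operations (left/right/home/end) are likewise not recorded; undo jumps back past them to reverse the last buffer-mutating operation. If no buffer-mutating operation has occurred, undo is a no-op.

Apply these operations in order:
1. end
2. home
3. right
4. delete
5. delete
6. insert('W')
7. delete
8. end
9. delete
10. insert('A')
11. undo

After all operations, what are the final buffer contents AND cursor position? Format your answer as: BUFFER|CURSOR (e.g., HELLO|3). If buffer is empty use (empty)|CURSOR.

Answer: EWL|3

Derivation:
After op 1 (end): buf='EZPKL' cursor=5
After op 2 (home): buf='EZPKL' cursor=0
After op 3 (right): buf='EZPKL' cursor=1
After op 4 (delete): buf='EPKL' cursor=1
After op 5 (delete): buf='EKL' cursor=1
After op 6 (insert('W')): buf='EWKL' cursor=2
After op 7 (delete): buf='EWL' cursor=2
After op 8 (end): buf='EWL' cursor=3
After op 9 (delete): buf='EWL' cursor=3
After op 10 (insert('A')): buf='EWLA' cursor=4
After op 11 (undo): buf='EWL' cursor=3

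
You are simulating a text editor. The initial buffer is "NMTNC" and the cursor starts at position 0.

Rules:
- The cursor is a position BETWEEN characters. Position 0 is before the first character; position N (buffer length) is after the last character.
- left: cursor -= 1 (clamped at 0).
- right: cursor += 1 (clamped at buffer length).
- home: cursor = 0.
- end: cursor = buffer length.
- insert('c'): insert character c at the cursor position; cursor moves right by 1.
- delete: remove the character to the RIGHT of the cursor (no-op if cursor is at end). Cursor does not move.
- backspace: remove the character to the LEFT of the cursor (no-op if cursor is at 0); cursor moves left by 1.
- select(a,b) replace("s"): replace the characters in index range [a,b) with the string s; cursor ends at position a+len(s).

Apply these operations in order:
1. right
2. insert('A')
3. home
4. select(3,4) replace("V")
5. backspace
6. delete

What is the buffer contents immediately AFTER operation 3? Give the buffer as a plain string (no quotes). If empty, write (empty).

After op 1 (right): buf='NMTNC' cursor=1
After op 2 (insert('A')): buf='NAMTNC' cursor=2
After op 3 (home): buf='NAMTNC' cursor=0

Answer: NAMTNC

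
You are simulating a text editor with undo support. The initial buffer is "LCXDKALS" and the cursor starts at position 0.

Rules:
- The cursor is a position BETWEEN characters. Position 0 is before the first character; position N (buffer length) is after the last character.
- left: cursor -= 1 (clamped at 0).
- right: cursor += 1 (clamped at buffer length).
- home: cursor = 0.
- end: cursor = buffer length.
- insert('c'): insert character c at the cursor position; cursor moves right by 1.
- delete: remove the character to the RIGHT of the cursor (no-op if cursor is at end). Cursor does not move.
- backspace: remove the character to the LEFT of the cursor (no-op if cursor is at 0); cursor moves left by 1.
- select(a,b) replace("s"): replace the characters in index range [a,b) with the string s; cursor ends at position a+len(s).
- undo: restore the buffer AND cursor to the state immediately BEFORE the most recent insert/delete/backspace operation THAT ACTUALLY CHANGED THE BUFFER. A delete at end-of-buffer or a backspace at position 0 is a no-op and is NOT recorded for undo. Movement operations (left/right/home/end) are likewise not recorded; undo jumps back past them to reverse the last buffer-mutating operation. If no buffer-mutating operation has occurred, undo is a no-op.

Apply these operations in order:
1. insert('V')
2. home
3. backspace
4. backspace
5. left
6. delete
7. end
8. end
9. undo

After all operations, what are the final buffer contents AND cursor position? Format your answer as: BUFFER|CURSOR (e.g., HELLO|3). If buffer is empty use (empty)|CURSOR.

Answer: VLCXDKALS|0

Derivation:
After op 1 (insert('V')): buf='VLCXDKALS' cursor=1
After op 2 (home): buf='VLCXDKALS' cursor=0
After op 3 (backspace): buf='VLCXDKALS' cursor=0
After op 4 (backspace): buf='VLCXDKALS' cursor=0
After op 5 (left): buf='VLCXDKALS' cursor=0
After op 6 (delete): buf='LCXDKALS' cursor=0
After op 7 (end): buf='LCXDKALS' cursor=8
After op 8 (end): buf='LCXDKALS' cursor=8
After op 9 (undo): buf='VLCXDKALS' cursor=0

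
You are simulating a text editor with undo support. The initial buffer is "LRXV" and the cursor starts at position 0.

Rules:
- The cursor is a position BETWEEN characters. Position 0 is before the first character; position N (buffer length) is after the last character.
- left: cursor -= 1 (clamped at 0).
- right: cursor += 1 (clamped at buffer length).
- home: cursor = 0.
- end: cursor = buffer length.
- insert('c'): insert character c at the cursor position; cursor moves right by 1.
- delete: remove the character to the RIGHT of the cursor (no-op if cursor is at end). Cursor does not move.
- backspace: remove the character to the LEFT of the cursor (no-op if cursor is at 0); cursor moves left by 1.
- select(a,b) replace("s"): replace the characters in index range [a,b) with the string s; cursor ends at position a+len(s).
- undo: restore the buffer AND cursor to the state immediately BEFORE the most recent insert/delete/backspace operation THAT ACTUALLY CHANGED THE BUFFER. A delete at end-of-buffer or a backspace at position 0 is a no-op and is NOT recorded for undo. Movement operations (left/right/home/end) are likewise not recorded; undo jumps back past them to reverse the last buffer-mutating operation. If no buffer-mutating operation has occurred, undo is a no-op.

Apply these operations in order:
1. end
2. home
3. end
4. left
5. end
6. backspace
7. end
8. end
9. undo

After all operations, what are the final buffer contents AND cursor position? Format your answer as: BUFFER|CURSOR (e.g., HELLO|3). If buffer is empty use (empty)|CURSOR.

Answer: LRXV|4

Derivation:
After op 1 (end): buf='LRXV' cursor=4
After op 2 (home): buf='LRXV' cursor=0
After op 3 (end): buf='LRXV' cursor=4
After op 4 (left): buf='LRXV' cursor=3
After op 5 (end): buf='LRXV' cursor=4
After op 6 (backspace): buf='LRX' cursor=3
After op 7 (end): buf='LRX' cursor=3
After op 8 (end): buf='LRX' cursor=3
After op 9 (undo): buf='LRXV' cursor=4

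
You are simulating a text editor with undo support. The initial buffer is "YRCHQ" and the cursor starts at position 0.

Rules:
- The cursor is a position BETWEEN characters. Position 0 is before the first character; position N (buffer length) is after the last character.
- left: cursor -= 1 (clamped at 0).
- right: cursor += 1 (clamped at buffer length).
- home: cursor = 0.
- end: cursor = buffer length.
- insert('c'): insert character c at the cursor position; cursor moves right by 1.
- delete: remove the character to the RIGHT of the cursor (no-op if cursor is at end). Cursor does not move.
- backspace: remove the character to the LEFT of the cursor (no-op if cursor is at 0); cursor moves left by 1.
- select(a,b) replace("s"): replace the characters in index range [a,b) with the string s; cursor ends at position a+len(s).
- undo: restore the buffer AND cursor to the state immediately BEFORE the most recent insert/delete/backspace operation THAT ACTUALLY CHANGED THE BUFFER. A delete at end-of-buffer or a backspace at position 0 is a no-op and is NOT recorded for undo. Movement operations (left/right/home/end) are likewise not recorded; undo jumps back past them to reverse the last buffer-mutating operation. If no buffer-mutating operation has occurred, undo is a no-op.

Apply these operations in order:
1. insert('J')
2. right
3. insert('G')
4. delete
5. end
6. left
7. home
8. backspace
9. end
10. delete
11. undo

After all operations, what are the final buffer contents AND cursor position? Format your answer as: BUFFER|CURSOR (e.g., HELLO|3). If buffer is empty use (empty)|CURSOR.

Answer: JYGRCHQ|3

Derivation:
After op 1 (insert('J')): buf='JYRCHQ' cursor=1
After op 2 (right): buf='JYRCHQ' cursor=2
After op 3 (insert('G')): buf='JYGRCHQ' cursor=3
After op 4 (delete): buf='JYGCHQ' cursor=3
After op 5 (end): buf='JYGCHQ' cursor=6
After op 6 (left): buf='JYGCHQ' cursor=5
After op 7 (home): buf='JYGCHQ' cursor=0
After op 8 (backspace): buf='JYGCHQ' cursor=0
After op 9 (end): buf='JYGCHQ' cursor=6
After op 10 (delete): buf='JYGCHQ' cursor=6
After op 11 (undo): buf='JYGRCHQ' cursor=3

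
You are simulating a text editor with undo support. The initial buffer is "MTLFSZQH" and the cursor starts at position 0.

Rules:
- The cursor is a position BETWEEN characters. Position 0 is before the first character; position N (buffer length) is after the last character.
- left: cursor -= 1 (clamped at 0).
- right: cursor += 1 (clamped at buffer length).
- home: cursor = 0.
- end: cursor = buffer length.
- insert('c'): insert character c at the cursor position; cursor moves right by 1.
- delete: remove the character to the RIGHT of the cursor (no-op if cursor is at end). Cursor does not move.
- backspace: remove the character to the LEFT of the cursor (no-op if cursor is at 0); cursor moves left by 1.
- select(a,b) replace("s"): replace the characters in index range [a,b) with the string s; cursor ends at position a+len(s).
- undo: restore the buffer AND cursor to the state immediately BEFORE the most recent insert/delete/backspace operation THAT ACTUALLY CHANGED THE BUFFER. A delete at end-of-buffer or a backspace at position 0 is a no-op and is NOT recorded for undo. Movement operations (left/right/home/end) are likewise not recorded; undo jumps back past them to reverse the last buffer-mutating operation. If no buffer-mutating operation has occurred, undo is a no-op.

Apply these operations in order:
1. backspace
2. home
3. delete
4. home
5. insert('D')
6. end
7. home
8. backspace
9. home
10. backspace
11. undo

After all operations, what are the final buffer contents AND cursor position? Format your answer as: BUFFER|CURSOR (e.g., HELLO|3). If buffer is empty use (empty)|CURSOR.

After op 1 (backspace): buf='MTLFSZQH' cursor=0
After op 2 (home): buf='MTLFSZQH' cursor=0
After op 3 (delete): buf='TLFSZQH' cursor=0
After op 4 (home): buf='TLFSZQH' cursor=0
After op 5 (insert('D')): buf='DTLFSZQH' cursor=1
After op 6 (end): buf='DTLFSZQH' cursor=8
After op 7 (home): buf='DTLFSZQH' cursor=0
After op 8 (backspace): buf='DTLFSZQH' cursor=0
After op 9 (home): buf='DTLFSZQH' cursor=0
After op 10 (backspace): buf='DTLFSZQH' cursor=0
After op 11 (undo): buf='TLFSZQH' cursor=0

Answer: TLFSZQH|0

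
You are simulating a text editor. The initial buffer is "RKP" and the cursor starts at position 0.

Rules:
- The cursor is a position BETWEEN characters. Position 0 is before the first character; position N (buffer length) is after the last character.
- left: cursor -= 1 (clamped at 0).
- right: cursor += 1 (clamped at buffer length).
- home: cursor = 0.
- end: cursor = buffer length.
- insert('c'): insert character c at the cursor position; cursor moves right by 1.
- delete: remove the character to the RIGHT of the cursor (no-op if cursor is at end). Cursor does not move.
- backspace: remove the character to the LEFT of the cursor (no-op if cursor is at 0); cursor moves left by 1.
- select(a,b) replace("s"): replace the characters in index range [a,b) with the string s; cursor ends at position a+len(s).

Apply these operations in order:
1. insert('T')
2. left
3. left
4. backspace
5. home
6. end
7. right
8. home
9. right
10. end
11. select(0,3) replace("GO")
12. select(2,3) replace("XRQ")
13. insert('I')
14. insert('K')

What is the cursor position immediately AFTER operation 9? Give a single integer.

Answer: 1

Derivation:
After op 1 (insert('T')): buf='TRKP' cursor=1
After op 2 (left): buf='TRKP' cursor=0
After op 3 (left): buf='TRKP' cursor=0
After op 4 (backspace): buf='TRKP' cursor=0
After op 5 (home): buf='TRKP' cursor=0
After op 6 (end): buf='TRKP' cursor=4
After op 7 (right): buf='TRKP' cursor=4
After op 8 (home): buf='TRKP' cursor=0
After op 9 (right): buf='TRKP' cursor=1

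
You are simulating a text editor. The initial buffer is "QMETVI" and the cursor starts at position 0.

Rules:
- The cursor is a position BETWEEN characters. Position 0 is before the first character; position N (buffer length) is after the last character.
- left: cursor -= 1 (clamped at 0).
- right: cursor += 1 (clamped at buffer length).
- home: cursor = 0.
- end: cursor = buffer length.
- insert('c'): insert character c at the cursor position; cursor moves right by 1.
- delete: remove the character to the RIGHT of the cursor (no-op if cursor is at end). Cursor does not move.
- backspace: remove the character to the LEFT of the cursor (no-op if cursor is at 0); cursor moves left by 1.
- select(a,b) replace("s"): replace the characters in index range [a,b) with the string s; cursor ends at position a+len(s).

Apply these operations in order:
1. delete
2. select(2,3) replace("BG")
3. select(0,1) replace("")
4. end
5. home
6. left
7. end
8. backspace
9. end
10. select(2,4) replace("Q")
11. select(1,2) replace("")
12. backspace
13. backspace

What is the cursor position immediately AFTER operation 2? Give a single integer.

After op 1 (delete): buf='METVI' cursor=0
After op 2 (select(2,3) replace("BG")): buf='MEBGVI' cursor=4

Answer: 4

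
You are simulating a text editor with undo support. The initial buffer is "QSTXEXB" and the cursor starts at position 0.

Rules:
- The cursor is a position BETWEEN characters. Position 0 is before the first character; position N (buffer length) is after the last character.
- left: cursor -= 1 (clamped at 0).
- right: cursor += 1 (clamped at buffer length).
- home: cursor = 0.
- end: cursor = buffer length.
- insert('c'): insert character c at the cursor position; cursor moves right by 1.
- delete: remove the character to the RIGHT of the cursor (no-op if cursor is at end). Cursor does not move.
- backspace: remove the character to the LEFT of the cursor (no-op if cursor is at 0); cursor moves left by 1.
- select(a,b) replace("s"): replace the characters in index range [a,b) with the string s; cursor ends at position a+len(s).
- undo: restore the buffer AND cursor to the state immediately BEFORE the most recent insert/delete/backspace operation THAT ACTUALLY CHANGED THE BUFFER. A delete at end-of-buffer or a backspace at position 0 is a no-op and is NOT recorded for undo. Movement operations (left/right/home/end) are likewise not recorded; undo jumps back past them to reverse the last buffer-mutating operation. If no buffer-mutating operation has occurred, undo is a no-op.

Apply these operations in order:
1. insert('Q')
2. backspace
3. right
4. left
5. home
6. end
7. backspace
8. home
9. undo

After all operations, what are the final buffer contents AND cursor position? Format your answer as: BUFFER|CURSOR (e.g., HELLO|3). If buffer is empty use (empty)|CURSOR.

After op 1 (insert('Q')): buf='QQSTXEXB' cursor=1
After op 2 (backspace): buf='QSTXEXB' cursor=0
After op 3 (right): buf='QSTXEXB' cursor=1
After op 4 (left): buf='QSTXEXB' cursor=0
After op 5 (home): buf='QSTXEXB' cursor=0
After op 6 (end): buf='QSTXEXB' cursor=7
After op 7 (backspace): buf='QSTXEX' cursor=6
After op 8 (home): buf='QSTXEX' cursor=0
After op 9 (undo): buf='QSTXEXB' cursor=7

Answer: QSTXEXB|7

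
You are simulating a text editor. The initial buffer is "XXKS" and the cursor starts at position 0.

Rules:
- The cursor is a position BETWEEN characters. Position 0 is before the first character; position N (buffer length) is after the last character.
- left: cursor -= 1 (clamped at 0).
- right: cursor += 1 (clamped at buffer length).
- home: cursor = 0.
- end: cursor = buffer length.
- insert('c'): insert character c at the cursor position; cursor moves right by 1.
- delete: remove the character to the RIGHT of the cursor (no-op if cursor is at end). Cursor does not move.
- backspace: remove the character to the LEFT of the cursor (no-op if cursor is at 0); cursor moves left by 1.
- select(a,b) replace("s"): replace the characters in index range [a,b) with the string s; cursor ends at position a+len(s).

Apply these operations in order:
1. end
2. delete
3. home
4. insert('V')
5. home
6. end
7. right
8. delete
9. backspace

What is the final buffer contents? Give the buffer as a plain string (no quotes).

After op 1 (end): buf='XXKS' cursor=4
After op 2 (delete): buf='XXKS' cursor=4
After op 3 (home): buf='XXKS' cursor=0
After op 4 (insert('V')): buf='VXXKS' cursor=1
After op 5 (home): buf='VXXKS' cursor=0
After op 6 (end): buf='VXXKS' cursor=5
After op 7 (right): buf='VXXKS' cursor=5
After op 8 (delete): buf='VXXKS' cursor=5
After op 9 (backspace): buf='VXXK' cursor=4

Answer: VXXK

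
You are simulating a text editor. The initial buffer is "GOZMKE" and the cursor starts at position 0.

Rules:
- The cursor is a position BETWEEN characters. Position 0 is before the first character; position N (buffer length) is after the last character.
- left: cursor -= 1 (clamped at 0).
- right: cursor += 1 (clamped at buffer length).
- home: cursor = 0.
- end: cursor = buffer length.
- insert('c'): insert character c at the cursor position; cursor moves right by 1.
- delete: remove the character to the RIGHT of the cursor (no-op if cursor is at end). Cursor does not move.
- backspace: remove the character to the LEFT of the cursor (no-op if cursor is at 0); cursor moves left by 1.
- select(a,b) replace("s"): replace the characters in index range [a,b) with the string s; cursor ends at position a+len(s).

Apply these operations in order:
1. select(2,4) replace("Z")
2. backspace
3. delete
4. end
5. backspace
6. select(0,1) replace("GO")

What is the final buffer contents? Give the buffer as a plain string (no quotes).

After op 1 (select(2,4) replace("Z")): buf='GOZKE' cursor=3
After op 2 (backspace): buf='GOKE' cursor=2
After op 3 (delete): buf='GOE' cursor=2
After op 4 (end): buf='GOE' cursor=3
After op 5 (backspace): buf='GO' cursor=2
After op 6 (select(0,1) replace("GO")): buf='GOO' cursor=2

Answer: GOO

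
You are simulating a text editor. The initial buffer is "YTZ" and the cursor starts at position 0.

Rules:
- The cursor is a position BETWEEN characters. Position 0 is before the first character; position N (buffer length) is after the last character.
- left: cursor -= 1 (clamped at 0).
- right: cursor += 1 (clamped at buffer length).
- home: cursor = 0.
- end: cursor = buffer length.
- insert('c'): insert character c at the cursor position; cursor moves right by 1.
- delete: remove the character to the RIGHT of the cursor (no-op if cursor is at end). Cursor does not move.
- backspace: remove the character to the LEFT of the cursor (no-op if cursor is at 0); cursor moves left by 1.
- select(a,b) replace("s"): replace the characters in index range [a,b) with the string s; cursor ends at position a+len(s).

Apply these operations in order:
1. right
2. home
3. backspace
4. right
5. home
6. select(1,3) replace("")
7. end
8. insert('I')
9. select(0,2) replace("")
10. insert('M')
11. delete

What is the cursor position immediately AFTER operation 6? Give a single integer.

Answer: 1

Derivation:
After op 1 (right): buf='YTZ' cursor=1
After op 2 (home): buf='YTZ' cursor=0
After op 3 (backspace): buf='YTZ' cursor=0
After op 4 (right): buf='YTZ' cursor=1
After op 5 (home): buf='YTZ' cursor=0
After op 6 (select(1,3) replace("")): buf='Y' cursor=1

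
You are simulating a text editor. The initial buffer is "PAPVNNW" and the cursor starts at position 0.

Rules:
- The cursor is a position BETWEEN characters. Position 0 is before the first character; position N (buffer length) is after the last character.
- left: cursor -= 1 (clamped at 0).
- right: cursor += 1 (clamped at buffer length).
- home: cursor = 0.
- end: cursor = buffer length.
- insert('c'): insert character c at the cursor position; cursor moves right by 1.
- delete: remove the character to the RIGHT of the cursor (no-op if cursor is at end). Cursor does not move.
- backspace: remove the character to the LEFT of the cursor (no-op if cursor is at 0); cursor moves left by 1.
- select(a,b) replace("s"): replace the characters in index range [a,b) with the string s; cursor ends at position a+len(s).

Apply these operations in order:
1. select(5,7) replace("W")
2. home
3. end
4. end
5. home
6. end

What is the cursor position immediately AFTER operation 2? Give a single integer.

After op 1 (select(5,7) replace("W")): buf='PAPVNW' cursor=6
After op 2 (home): buf='PAPVNW' cursor=0

Answer: 0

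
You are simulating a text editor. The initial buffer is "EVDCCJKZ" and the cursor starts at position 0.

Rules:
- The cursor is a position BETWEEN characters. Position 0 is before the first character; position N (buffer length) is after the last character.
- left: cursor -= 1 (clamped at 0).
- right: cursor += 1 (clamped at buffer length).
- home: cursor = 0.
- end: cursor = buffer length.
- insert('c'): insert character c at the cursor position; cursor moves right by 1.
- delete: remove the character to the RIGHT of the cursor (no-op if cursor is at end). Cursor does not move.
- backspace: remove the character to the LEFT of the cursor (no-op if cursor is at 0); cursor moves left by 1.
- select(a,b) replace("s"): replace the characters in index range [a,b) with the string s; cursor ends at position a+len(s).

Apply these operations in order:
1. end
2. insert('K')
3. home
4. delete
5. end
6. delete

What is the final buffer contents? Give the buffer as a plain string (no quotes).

Answer: VDCCJKZK

Derivation:
After op 1 (end): buf='EVDCCJKZ' cursor=8
After op 2 (insert('K')): buf='EVDCCJKZK' cursor=9
After op 3 (home): buf='EVDCCJKZK' cursor=0
After op 4 (delete): buf='VDCCJKZK' cursor=0
After op 5 (end): buf='VDCCJKZK' cursor=8
After op 6 (delete): buf='VDCCJKZK' cursor=8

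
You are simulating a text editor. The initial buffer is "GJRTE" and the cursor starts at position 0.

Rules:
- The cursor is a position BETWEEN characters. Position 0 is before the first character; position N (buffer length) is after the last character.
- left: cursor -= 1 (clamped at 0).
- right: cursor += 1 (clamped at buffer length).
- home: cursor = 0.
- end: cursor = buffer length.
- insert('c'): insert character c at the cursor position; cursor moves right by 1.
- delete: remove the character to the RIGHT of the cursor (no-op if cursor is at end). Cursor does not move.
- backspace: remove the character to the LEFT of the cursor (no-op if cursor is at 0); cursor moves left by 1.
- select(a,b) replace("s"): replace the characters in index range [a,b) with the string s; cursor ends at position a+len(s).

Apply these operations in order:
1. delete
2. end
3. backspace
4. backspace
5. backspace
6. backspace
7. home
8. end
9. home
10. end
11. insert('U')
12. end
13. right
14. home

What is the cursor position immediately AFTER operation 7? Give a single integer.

Answer: 0

Derivation:
After op 1 (delete): buf='JRTE' cursor=0
After op 2 (end): buf='JRTE' cursor=4
After op 3 (backspace): buf='JRT' cursor=3
After op 4 (backspace): buf='JR' cursor=2
After op 5 (backspace): buf='J' cursor=1
After op 6 (backspace): buf='(empty)' cursor=0
After op 7 (home): buf='(empty)' cursor=0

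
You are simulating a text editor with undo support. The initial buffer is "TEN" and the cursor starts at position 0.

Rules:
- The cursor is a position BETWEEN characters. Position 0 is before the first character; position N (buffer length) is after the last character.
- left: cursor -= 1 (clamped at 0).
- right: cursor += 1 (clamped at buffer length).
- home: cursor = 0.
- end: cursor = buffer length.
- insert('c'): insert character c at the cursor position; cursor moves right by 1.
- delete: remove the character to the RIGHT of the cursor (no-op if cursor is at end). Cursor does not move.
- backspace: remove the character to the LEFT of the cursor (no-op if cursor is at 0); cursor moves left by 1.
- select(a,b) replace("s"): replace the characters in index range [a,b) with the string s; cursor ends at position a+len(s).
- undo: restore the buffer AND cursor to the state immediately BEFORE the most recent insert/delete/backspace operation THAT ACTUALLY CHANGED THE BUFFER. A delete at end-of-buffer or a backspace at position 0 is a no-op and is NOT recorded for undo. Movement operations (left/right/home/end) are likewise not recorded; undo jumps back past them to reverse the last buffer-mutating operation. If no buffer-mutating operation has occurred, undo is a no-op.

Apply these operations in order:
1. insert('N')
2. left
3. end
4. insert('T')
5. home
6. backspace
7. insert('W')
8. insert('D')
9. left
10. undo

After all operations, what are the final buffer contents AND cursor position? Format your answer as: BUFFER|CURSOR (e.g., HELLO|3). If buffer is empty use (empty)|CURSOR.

Answer: WNTENT|1

Derivation:
After op 1 (insert('N')): buf='NTEN' cursor=1
After op 2 (left): buf='NTEN' cursor=0
After op 3 (end): buf='NTEN' cursor=4
After op 4 (insert('T')): buf='NTENT' cursor=5
After op 5 (home): buf='NTENT' cursor=0
After op 6 (backspace): buf='NTENT' cursor=0
After op 7 (insert('W')): buf='WNTENT' cursor=1
After op 8 (insert('D')): buf='WDNTENT' cursor=2
After op 9 (left): buf='WDNTENT' cursor=1
After op 10 (undo): buf='WNTENT' cursor=1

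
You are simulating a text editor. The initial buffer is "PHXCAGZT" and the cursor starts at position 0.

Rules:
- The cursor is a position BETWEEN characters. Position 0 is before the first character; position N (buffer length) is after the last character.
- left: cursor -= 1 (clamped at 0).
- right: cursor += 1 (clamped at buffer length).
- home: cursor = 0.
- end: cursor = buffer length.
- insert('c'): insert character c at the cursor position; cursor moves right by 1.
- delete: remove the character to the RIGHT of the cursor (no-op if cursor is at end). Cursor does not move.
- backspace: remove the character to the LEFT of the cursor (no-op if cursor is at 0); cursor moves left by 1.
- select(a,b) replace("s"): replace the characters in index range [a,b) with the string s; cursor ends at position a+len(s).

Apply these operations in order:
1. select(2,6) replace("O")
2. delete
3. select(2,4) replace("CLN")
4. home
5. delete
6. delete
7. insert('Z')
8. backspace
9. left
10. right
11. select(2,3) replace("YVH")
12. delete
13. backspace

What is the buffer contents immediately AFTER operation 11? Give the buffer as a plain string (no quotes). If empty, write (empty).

Answer: CLYVH

Derivation:
After op 1 (select(2,6) replace("O")): buf='PHOZT' cursor=3
After op 2 (delete): buf='PHOT' cursor=3
After op 3 (select(2,4) replace("CLN")): buf='PHCLN' cursor=5
After op 4 (home): buf='PHCLN' cursor=0
After op 5 (delete): buf='HCLN' cursor=0
After op 6 (delete): buf='CLN' cursor=0
After op 7 (insert('Z')): buf='ZCLN' cursor=1
After op 8 (backspace): buf='CLN' cursor=0
After op 9 (left): buf='CLN' cursor=0
After op 10 (right): buf='CLN' cursor=1
After op 11 (select(2,3) replace("YVH")): buf='CLYVH' cursor=5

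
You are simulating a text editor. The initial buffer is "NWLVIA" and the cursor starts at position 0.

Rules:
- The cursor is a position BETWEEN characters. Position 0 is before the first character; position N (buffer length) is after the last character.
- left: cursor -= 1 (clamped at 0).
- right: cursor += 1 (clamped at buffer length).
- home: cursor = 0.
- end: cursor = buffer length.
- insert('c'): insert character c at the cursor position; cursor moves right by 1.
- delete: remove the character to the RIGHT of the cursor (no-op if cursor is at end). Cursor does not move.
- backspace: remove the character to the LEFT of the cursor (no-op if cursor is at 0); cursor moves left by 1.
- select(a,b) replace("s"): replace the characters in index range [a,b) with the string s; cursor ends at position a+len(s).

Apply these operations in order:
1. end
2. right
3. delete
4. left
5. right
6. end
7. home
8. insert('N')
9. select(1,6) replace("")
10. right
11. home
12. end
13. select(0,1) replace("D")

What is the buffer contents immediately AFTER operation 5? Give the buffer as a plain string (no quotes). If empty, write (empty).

Answer: NWLVIA

Derivation:
After op 1 (end): buf='NWLVIA' cursor=6
After op 2 (right): buf='NWLVIA' cursor=6
After op 3 (delete): buf='NWLVIA' cursor=6
After op 4 (left): buf='NWLVIA' cursor=5
After op 5 (right): buf='NWLVIA' cursor=6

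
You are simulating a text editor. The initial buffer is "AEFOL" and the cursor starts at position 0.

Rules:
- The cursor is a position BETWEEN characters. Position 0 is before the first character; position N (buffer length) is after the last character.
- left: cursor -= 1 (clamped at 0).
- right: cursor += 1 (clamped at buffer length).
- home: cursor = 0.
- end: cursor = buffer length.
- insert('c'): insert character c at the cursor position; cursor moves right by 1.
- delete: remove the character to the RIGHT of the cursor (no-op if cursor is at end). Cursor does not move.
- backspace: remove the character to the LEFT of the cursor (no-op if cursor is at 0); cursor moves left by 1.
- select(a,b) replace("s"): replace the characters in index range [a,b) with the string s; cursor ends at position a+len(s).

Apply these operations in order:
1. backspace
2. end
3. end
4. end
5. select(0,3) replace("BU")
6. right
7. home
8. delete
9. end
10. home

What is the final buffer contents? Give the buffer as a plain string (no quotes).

After op 1 (backspace): buf='AEFOL' cursor=0
After op 2 (end): buf='AEFOL' cursor=5
After op 3 (end): buf='AEFOL' cursor=5
After op 4 (end): buf='AEFOL' cursor=5
After op 5 (select(0,3) replace("BU")): buf='BUOL' cursor=2
After op 6 (right): buf='BUOL' cursor=3
After op 7 (home): buf='BUOL' cursor=0
After op 8 (delete): buf='UOL' cursor=0
After op 9 (end): buf='UOL' cursor=3
After op 10 (home): buf='UOL' cursor=0

Answer: UOL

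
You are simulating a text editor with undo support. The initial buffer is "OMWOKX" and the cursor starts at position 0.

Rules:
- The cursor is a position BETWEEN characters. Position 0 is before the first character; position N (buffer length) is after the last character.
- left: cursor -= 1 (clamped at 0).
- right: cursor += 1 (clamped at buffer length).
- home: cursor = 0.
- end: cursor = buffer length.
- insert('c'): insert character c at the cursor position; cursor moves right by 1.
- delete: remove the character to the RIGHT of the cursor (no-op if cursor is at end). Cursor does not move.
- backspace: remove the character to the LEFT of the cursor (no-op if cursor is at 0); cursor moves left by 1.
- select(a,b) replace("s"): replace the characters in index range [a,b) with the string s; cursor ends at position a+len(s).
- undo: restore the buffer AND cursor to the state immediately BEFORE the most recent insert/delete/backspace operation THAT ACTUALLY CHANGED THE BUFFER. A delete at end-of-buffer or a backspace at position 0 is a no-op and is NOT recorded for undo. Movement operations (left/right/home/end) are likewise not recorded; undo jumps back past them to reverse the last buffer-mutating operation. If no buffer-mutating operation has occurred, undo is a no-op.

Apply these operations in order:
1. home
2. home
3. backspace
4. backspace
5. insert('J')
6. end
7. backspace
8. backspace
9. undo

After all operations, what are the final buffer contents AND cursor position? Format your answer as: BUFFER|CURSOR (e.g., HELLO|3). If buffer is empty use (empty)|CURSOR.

After op 1 (home): buf='OMWOKX' cursor=0
After op 2 (home): buf='OMWOKX' cursor=0
After op 3 (backspace): buf='OMWOKX' cursor=0
After op 4 (backspace): buf='OMWOKX' cursor=0
After op 5 (insert('J')): buf='JOMWOKX' cursor=1
After op 6 (end): buf='JOMWOKX' cursor=7
After op 7 (backspace): buf='JOMWOK' cursor=6
After op 8 (backspace): buf='JOMWO' cursor=5
After op 9 (undo): buf='JOMWOK' cursor=6

Answer: JOMWOK|6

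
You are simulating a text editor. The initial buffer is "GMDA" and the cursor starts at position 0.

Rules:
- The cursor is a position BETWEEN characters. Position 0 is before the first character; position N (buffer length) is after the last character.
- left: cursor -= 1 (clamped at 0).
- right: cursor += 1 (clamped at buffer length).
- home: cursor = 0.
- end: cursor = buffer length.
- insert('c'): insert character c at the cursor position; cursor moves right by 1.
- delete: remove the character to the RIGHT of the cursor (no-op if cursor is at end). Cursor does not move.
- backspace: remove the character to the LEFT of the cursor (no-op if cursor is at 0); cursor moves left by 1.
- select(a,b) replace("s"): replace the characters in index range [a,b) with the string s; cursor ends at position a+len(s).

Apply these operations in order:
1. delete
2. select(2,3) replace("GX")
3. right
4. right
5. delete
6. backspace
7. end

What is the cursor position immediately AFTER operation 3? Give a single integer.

Answer: 4

Derivation:
After op 1 (delete): buf='MDA' cursor=0
After op 2 (select(2,3) replace("GX")): buf='MDGX' cursor=4
After op 3 (right): buf='MDGX' cursor=4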